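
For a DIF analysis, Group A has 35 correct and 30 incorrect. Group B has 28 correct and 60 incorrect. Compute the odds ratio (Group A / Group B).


Odds_A = 35/30 = 1.1667
Odds_B = 28/60 = 0.4667
OR = Odds_A / Odds_B = 1.1667 / 0.4667
Exactly, OR = (35 * 60) / (30 * 28) = 2100 / 840
OR = 2.5

2.5


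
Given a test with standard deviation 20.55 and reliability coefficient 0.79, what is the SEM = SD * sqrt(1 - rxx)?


SEM = SD * sqrt(1 - rxx)
SEM = 20.55 * sqrt(1 - 0.79)
SEM = 20.55 * sqrt(0.21) = 20.55 * 0.458258
SEM = 9.4172

9.4172


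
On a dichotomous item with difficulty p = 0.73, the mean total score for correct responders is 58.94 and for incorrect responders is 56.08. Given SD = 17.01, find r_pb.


q = 1 - p = 0.27
rpb = ((M1 - M0) / SD) * sqrt(p * q)
rpb = ((58.94 - 56.08) / 17.01) * sqrt(0.73 * 0.27)
rpb = 0.0746

0.0746


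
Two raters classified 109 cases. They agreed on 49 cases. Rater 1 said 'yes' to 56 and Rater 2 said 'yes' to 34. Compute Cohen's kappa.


P_o = 49/109 = 0.449541
P_e = (56*34 + 53*75) / 11881 = 0.494824
kappa = (P_o - P_e) / (1 - P_e)
kappa = (0.449541 - 0.494824) / (1 - 0.494824)
kappa = -0.0896

-0.0896


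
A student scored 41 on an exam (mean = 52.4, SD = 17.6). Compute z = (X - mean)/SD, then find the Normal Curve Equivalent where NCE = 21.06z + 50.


z = (X - mean) / SD = (41 - 52.4) / 17.6
z = -11.4 / 17.6
z = -0.6477
NCE = NCE = 21.06z + 50
Carry z at full precision (z = -11.4 / 17.6) into the conversion:
NCE = 21.06 * (-11.4 / 17.6) + 50 = -240.084 / 17.6 + 50
NCE = -13.6411 + 50
NCE = 36.3589

36.3589


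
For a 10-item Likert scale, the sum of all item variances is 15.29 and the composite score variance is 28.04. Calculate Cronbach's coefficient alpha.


alpha = (k/(k-1)) * (1 - sum(si^2)/s_total^2)
= (10/9) * (1 - 15.29/28.04)
alpha = 0.5052

0.5052


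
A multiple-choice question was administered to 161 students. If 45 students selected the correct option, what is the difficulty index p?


Item difficulty p = number correct / total examinees
p = 45 / 161
p = 0.2795

0.2795


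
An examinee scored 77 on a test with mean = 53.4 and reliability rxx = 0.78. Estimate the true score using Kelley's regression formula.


T_est = rxx * X + (1 - rxx) * mean
T_est = 0.78 * 77 + 0.22 * 53.4
T_est = 60.06 + 11.748
T_est = 71.808

71.808


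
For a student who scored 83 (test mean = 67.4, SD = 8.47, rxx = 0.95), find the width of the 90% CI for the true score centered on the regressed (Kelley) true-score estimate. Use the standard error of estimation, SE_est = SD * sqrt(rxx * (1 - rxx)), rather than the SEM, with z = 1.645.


True score estimate = 0.95*83 + 0.05*67.4 = 82.22
SE_est = SD * sqrt(rxx * (1 - rxx)) = 8.47 * sqrt(0.95 * 0.05) = 8.47 * sqrt(0.0475) = 1.845994
CI = T_est +/- z * SE_est, so width = 2 * z * SE_est = 2 * 1.645 * 1.845994
Width = 6.0733

6.0733


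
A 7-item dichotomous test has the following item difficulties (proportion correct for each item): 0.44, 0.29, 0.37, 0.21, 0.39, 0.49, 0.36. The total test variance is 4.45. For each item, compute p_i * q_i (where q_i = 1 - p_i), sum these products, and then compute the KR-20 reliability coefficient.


For each item, compute p_i * q_i:
  Item 1: 0.44 * 0.56 = 0.2464
  Item 2: 0.29 * 0.71 = 0.2059
  Item 3: 0.37 * 0.63 = 0.2331
  Item 4: 0.21 * 0.79 = 0.1659
  Item 5: 0.39 * 0.61 = 0.2379
  Item 6: 0.49 * 0.51 = 0.2499
  Item 7: 0.36 * 0.64 = 0.2304
Sum(p_i * q_i) = 0.2464 + 0.2059 + 0.2331 + 0.1659 + 0.2379 + 0.2499 + 0.2304 = 1.5695
KR-20 = (k/(k-1)) * (1 - Sum(p_i*q_i) / Var_total)
= (7/6) * (1 - 1.5695/4.45)
= 1.1667 * 0.6473
KR-20 = 0.7552

0.7552


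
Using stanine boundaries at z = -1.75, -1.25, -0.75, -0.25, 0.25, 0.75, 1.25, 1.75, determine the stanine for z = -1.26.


Stanine boundaries: [-1.75, -1.25, -0.75, -0.25, 0.25, 0.75, 1.25, 1.75]
z = -1.26
Check each boundary:
  z >= -1.75 -> could be stanine 2
  z < -1.25
  z < -0.75
  z < -0.25
  z < 0.25
  z < 0.75
  z < 1.25
  z < 1.75
Highest qualifying boundary gives stanine = 2

2


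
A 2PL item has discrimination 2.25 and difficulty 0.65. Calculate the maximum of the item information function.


For 2PL, max info at theta = b = 0.65
I_max = a^2 / 4 = 2.25^2 / 4
= 5.0625 / 4
I_max = 1.2656

1.2656


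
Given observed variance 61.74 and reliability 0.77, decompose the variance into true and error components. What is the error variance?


var_true = rxx * var_obs = 0.77 * 61.74 = 47.5398
var_error = var_obs - var_true
var_error = 61.74 - 47.5398
var_error = 14.2002

14.2002


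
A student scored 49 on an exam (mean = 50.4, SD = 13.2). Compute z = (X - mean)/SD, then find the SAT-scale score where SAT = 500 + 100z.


z = (X - mean) / SD = (49 - 50.4) / 13.2
z = -1.4 / 13.2
z = -0.1061
SAT-scale = SAT = 500 + 100z
Carry z at full precision (z = -1.4 / 13.2) into the conversion:
SAT-scale = 500 + 100 * (-1.4 / 13.2) = 500 + -140 / 13.2
SAT-scale = 500 + -10.6061
SAT-scale = 489.3939

489.3939


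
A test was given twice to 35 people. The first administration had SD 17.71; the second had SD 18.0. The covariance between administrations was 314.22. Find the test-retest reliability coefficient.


r = cov(X,Y) / (SD_X * SD_Y)
r = 314.22 / (17.71 * 18.0)
r = 314.22 / 318.78
r = 0.9857

0.9857


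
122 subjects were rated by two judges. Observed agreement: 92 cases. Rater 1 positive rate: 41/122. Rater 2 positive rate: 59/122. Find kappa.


P_o = 92/122 = 0.754098
P_e = (41*59 + 81*63) / 14884 = 0.505375
kappa = (P_o - P_e) / (1 - P_e)
kappa = (0.754098 - 0.505375) / (1 - 0.505375)
kappa = 0.5029

0.5029


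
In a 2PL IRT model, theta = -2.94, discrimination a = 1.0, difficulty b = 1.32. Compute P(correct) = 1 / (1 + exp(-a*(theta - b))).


a*(theta - b) = 1.0 * (-2.94 - 1.32) = -4.26
exp(--4.26) = 70.81
P = 1 / (1 + 70.81)
P = 0.0139

0.0139


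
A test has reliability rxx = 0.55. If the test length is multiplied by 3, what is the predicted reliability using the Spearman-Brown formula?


r_new = (n * rxx) / (1 + (n-1) * rxx)
r_new = (3 * 0.55) / (1 + 2 * 0.55)
r_new = 1.65 / 2.1
r_new = 0.7857

0.7857


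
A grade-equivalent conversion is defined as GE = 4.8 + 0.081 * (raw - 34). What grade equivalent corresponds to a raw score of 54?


raw - median = 54 - 34 = 20
slope * diff = 0.081 * 20 = 1.62
GE = 4.8 + 1.62
GE = 6.42

6.42


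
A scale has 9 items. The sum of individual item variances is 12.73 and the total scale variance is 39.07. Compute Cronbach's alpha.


alpha = (k/(k-1)) * (1 - sum(si^2)/s_total^2)
= (9/8) * (1 - 12.73/39.07)
alpha = 0.7584

0.7584


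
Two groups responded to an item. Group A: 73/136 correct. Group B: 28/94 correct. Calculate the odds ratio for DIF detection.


Odds_A = 73/63 = 1.1587
Odds_B = 28/66 = 0.4242
OR = Odds_A / Odds_B = 1.1587 / 0.4242
Exactly, OR = (73 * 66) / (63 * 28) = 4818 / 1764
OR = 2.7313

2.7313


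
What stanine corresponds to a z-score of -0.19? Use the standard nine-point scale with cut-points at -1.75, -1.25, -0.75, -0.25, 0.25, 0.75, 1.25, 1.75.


Stanine boundaries: [-1.75, -1.25, -0.75, -0.25, 0.25, 0.75, 1.25, 1.75]
z = -0.19
Check each boundary:
  z >= -1.75 -> could be stanine 2
  z >= -1.25 -> could be stanine 3
  z >= -0.75 -> could be stanine 4
  z >= -0.25 -> could be stanine 5
  z < 0.25
  z < 0.75
  z < 1.25
  z < 1.75
Highest qualifying boundary gives stanine = 5

5


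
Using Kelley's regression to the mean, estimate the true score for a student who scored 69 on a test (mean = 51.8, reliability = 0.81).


T_est = rxx * X + (1 - rxx) * mean
T_est = 0.81 * 69 + 0.19 * 51.8
T_est = 55.89 + 9.842
T_est = 65.732

65.732


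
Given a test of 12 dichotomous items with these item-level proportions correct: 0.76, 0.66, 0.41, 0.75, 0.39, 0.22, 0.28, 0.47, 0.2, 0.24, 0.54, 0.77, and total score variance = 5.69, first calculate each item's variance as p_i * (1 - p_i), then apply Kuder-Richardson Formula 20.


For each item, compute p_i * q_i:
  Item 1: 0.76 * 0.24 = 0.1824
  Item 2: 0.66 * 0.34 = 0.2244
  Item 3: 0.41 * 0.59 = 0.2419
  Item 4: 0.75 * 0.25 = 0.1875
  Item 5: 0.39 * 0.61 = 0.2379
  Item 6: 0.22 * 0.78 = 0.1716
  Item 7: 0.28 * 0.72 = 0.2016
  Item 8: 0.47 * 0.53 = 0.2491
  Item 9: 0.2 * 0.8 = 0.16
  Item 10: 0.24 * 0.76 = 0.1824
  Item 11: 0.54 * 0.46 = 0.2484
  Item 12: 0.77 * 0.23 = 0.1771
Sum(p_i * q_i) = 0.1824 + 0.2244 + 0.2419 + 0.1875 + 0.2379 + 0.1716 + 0.2016 + 0.2491 + 0.16 + 0.1824 + 0.2484 + 0.1771 = 2.4643
KR-20 = (k/(k-1)) * (1 - Sum(p_i*q_i) / Var_total)
= (12/11) * (1 - 2.4643/5.69)
= 1.0909 * 0.5669
KR-20 = 0.6184

0.6184


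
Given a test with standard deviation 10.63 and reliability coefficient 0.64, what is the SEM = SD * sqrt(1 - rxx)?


SEM = SD * sqrt(1 - rxx)
SEM = 10.63 * sqrt(1 - 0.64)
SEM = 10.63 * sqrt(0.36) = 10.63 * 0.6
SEM = 6.378

6.378


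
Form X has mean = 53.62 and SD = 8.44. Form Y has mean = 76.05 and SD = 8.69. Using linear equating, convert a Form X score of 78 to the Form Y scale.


slope = SD_Y / SD_X = 8.69 / 8.44 ~ 1.0296
intercept = mean_Y - slope * mean_X = 76.05 - (8.69 / 8.44) * 53.62 ~ 20.8417
Y = slope * X + intercept. To avoid rounding drift from the rounded slope/intercept, evaluate the equivalent form Y = mean_Y + SD_Y * (X - mean_X) / SD_X at full precision:
Y = 76.05 + 8.69 * (78 - 53.62) / 8.44
Y = 76.05 + 8.69 * 24.38 / 8.44
Y = 76.05 + 211.8622 / 8.44
Y = 76.05 + 25.1022
Y = 101.1522

101.1522


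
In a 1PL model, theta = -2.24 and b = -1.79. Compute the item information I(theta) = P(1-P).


P = 1/(1+exp(-(-2.24--1.79))) = 0.3894
I = P*(1-P) = 0.3894 * 0.6106
I = 0.2378

0.2378


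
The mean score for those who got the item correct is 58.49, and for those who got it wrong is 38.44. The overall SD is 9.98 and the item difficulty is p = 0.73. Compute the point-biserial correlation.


q = 1 - p = 0.27
rpb = ((M1 - M0) / SD) * sqrt(p * q)
rpb = ((58.49 - 38.44) / 9.98) * sqrt(0.73 * 0.27)
rpb = 0.8919

0.8919


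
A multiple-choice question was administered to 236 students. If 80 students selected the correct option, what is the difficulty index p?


Item difficulty p = number correct / total examinees
p = 80 / 236
p = 0.339

0.339


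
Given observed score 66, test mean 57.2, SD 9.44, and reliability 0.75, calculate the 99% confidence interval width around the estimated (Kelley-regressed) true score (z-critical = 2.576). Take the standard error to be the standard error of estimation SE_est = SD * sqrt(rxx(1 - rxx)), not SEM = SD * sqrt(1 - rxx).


True score estimate = 0.75*66 + 0.25*57.2 = 63.8
SE_est = SD * sqrt(rxx * (1 - rxx)) = 9.44 * sqrt(0.75 * 0.25) = 9.44 * sqrt(0.1875) = 4.08764
CI = T_est +/- z * SE_est, so width = 2 * z * SE_est = 2 * 2.576 * 4.08764
Width = 21.0595

21.0595


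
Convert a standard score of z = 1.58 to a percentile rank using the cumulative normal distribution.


CDF(z) = 0.5 * (1 + erf(z/sqrt(2)))
erf(1.1172) = 0.8859
CDF = 0.9429
Percentile rank = 0.9429 * 100 = 94.29

94.29


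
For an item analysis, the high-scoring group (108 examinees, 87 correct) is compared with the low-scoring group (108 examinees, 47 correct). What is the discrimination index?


p_upper = 87/108 = 0.8056
p_lower = 47/108 = 0.4352
D = 0.8056 - 0.4352 = 0.3704

0.3704


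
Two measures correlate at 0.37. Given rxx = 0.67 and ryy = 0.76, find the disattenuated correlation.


r_corrected = rxy / sqrt(rxx * ryy)
= 0.37 / sqrt(0.67 * 0.76)
= 0.37 / sqrt(0.5092)
= 0.37 / 0.713583
r_corrected = 0.5185

0.5185


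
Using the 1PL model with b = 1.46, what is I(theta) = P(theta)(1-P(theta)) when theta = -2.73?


P = 1/(1+exp(-(-2.73-1.46))) = 0.0149
I = P*(1-P) = 0.0149 * 0.9851
I = 0.0147

0.0147


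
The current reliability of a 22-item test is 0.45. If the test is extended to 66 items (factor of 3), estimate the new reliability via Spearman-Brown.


r_new = (n * rxx) / (1 + (n-1) * rxx)
r_new = (3 * 0.45) / (1 + 2 * 0.45)
r_new = 1.35 / 1.9
r_new = 0.7105

0.7105


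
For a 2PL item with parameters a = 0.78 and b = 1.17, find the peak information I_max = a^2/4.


For 2PL, max info at theta = b = 1.17
I_max = a^2 / 4 = 0.78^2 / 4
= 0.6084 / 4
I_max = 0.1521

0.1521


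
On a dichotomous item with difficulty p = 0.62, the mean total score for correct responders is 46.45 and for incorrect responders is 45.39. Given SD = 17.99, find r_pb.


q = 1 - p = 0.38
rpb = ((M1 - M0) / SD) * sqrt(p * q)
rpb = ((46.45 - 45.39) / 17.99) * sqrt(0.62 * 0.38)
rpb = 0.0286

0.0286


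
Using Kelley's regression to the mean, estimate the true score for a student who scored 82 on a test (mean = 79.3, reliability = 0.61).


T_est = rxx * X + (1 - rxx) * mean
T_est = 0.61 * 82 + 0.39 * 79.3
T_est = 50.02 + 30.927
T_est = 80.947

80.947


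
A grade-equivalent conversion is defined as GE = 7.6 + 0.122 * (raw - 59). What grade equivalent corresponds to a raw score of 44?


raw - median = 44 - 59 = -15
slope * diff = 0.122 * -15 = -1.83
GE = 7.6 + -1.83
GE = 5.77

5.77


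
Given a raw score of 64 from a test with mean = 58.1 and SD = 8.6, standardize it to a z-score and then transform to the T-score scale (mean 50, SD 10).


z = (X - mean) / SD = (64 - 58.1) / 8.6
z = 5.9 / 8.6
z = 0.686
T-score = T = 50 + 10z
Carry z at full precision (z = 5.9 / 8.6) into the conversion:
T-score = 50 + 10 * (5.9 / 8.6) = 50 + 59 / 8.6
T-score = 50 + 6.8605
T-score = 56.8605

56.8605


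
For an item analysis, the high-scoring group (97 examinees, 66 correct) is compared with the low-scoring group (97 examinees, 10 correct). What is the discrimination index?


p_upper = 66/97 = 0.6804
p_lower = 10/97 = 0.1031
D = 0.6804 - 0.1031 = 0.5773

0.5773


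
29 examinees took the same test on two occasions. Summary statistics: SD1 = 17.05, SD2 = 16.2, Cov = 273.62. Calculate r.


r = cov(X,Y) / (SD_X * SD_Y)
r = 273.62 / (17.05 * 16.2)
r = 273.62 / 276.21
r = 0.9906

0.9906


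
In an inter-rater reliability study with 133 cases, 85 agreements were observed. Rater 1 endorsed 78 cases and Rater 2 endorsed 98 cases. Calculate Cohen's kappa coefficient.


P_o = 85/133 = 0.639098
P_e = (78*98 + 55*35) / 17689 = 0.540958
kappa = (P_o - P_e) / (1 - P_e)
kappa = (0.639098 - 0.540958) / (1 - 0.540958)
kappa = 0.2138

0.2138


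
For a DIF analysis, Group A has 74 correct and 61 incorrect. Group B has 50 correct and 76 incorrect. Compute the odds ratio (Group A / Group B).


Odds_A = 74/61 = 1.2131
Odds_B = 50/76 = 0.6579
OR = Odds_A / Odds_B = 1.2131 / 0.6579
Exactly, OR = (74 * 76) / (61 * 50) = 5624 / 3050
OR = 1.8439

1.8439


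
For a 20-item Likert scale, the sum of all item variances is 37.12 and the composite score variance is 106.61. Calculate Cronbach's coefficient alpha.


alpha = (k/(k-1)) * (1 - sum(si^2)/s_total^2)
= (20/19) * (1 - 37.12/106.61)
alpha = 0.6861

0.6861


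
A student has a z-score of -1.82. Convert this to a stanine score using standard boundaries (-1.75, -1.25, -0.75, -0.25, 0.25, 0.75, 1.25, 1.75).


Stanine boundaries: [-1.75, -1.25, -0.75, -0.25, 0.25, 0.75, 1.25, 1.75]
z = -1.82
Check each boundary:
  z < -1.75
  z < -1.25
  z < -0.75
  z < -0.25
  z < 0.25
  z < 0.75
  z < 1.25
  z < 1.75
Highest qualifying boundary gives stanine = 1

1


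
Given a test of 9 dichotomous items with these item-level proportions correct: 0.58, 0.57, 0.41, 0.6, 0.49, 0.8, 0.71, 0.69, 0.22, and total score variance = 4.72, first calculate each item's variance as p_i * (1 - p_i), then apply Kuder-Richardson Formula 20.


For each item, compute p_i * q_i:
  Item 1: 0.58 * 0.42 = 0.2436
  Item 2: 0.57 * 0.43 = 0.2451
  Item 3: 0.41 * 0.59 = 0.2419
  Item 4: 0.6 * 0.4 = 0.24
  Item 5: 0.49 * 0.51 = 0.2499
  Item 6: 0.8 * 0.2 = 0.16
  Item 7: 0.71 * 0.29 = 0.2059
  Item 8: 0.69 * 0.31 = 0.2139
  Item 9: 0.22 * 0.78 = 0.1716
Sum(p_i * q_i) = 0.2436 + 0.2451 + 0.2419 + 0.24 + 0.2499 + 0.16 + 0.2059 + 0.2139 + 0.1716 = 1.9719
KR-20 = (k/(k-1)) * (1 - Sum(p_i*q_i) / Var_total)
= (9/8) * (1 - 1.9719/4.72)
= 1.125 * 0.5822
KR-20 = 0.655

0.655


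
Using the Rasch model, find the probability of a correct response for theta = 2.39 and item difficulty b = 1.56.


theta - b = 2.39 - 1.56 = 0.83
exp(-(theta - b)) = exp(-0.83) = 0.436
P = 1 / (1 + 0.436)
P = 0.6964

0.6964


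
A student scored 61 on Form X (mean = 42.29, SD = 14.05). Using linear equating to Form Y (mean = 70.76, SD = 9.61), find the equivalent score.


slope = SD_Y / SD_X = 9.61 / 14.05 ~ 0.684
intercept = mean_Y - slope * mean_X = 70.76 - (9.61 / 14.05) * 42.29 ~ 41.8342
Y = slope * X + intercept. To avoid rounding drift from the rounded slope/intercept, evaluate the equivalent form Y = mean_Y + SD_Y * (X - mean_X) / SD_X at full precision:
Y = 70.76 + 9.61 * (61 - 42.29) / 14.05
Y = 70.76 + 9.61 * 18.71 / 14.05
Y = 70.76 + 179.8031 / 14.05
Y = 70.76 + 12.7974
Y = 83.5574

83.5574


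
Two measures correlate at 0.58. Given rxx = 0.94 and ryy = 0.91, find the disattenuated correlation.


r_corrected = rxy / sqrt(rxx * ryy)
= 0.58 / sqrt(0.94 * 0.91)
= 0.58 / sqrt(0.8554)
= 0.58 / 0.924878
r_corrected = 0.6271

0.6271


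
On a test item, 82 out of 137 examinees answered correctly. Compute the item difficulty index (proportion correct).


Item difficulty p = number correct / total examinees
p = 82 / 137
p = 0.5985

0.5985


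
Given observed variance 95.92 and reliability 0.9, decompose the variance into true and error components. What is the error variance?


var_true = rxx * var_obs = 0.9 * 95.92 = 86.328
var_error = var_obs - var_true
var_error = 95.92 - 86.328
var_error = 9.592

9.592


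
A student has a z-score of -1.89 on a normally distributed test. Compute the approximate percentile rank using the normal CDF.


CDF(z) = 0.5 * (1 + erf(z/sqrt(2)))
erf(-1.3364) = -0.9412
CDF = 0.0294
Percentile rank = 0.0294 * 100 = 2.94

2.94


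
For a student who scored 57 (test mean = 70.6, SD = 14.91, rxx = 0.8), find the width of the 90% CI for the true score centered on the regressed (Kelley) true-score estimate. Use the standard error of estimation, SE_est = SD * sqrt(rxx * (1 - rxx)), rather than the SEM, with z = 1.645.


True score estimate = 0.8*57 + 0.2*70.6 = 59.72
SE_est = SD * sqrt(rxx * (1 - rxx)) = 14.91 * sqrt(0.8 * 0.2) = 14.91 * sqrt(0.16) = 5.964
CI = T_est +/- z * SE_est, so width = 2 * z * SE_est = 2 * 1.645 * 5.964
Width = 19.6216

19.6216


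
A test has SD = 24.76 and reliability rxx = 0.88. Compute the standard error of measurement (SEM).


SEM = SD * sqrt(1 - rxx)
SEM = 24.76 * sqrt(1 - 0.88)
SEM = 24.76 * sqrt(0.12) = 24.76 * 0.34641
SEM = 8.5771

8.5771


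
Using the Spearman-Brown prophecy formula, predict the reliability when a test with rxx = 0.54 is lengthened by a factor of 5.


r_new = (n * rxx) / (1 + (n-1) * rxx)
r_new = (5 * 0.54) / (1 + 4 * 0.54)
r_new = 2.7 / 3.16
r_new = 0.8544

0.8544


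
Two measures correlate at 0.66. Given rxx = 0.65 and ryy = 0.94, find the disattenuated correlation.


r_corrected = rxy / sqrt(rxx * ryy)
= 0.66 / sqrt(0.65 * 0.94)
= 0.66 / sqrt(0.611)
= 0.66 / 0.781665
r_corrected = 0.8444

0.8444


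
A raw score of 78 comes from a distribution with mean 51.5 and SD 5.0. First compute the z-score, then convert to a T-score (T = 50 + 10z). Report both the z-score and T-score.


z = (X - mean) / SD = (78 - 51.5) / 5.0
z = 26.5 / 5.0
z = 5.3
T-score = T = 50 + 10z
Carry z at full precision (z = 26.5 / 5.0) into the conversion:
T-score = 50 + 10 * (26.5 / 5.0) = 50 + 265 / 5.0
T-score = 50 + 53.0
T-score = 103.0

103.0


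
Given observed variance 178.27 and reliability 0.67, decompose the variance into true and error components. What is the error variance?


var_true = rxx * var_obs = 0.67 * 178.27 = 119.4409
var_error = var_obs - var_true
var_error = 178.27 - 119.4409
var_error = 58.8291

58.8291


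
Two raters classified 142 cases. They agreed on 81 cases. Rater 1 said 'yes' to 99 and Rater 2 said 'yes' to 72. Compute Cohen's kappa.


P_o = 81/142 = 0.570423
P_e = (99*72 + 43*70) / 20164 = 0.502777
kappa = (P_o - P_e) / (1 - P_e)
kappa = (0.570423 - 0.502777) / (1 - 0.502777)
kappa = 0.136

0.136


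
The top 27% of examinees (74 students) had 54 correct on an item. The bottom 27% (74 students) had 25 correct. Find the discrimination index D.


p_upper = 54/74 = 0.7297
p_lower = 25/74 = 0.3378
D = 0.7297 - 0.3378 = 0.3919

0.3919


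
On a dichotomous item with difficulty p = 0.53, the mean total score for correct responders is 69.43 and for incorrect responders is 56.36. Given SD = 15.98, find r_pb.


q = 1 - p = 0.47
rpb = ((M1 - M0) / SD) * sqrt(p * q)
rpb = ((69.43 - 56.36) / 15.98) * sqrt(0.53 * 0.47)
rpb = 0.4082

0.4082


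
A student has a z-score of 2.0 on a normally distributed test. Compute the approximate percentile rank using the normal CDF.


CDF(z) = 0.5 * (1 + erf(z/sqrt(2)))
erf(1.4142) = 0.9545
CDF = 0.9772
Percentile rank = 0.9772 * 100 = 97.72

97.72


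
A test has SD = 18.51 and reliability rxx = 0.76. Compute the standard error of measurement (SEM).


SEM = SD * sqrt(1 - rxx)
SEM = 18.51 * sqrt(1 - 0.76)
SEM = 18.51 * sqrt(0.24) = 18.51 * 0.489898
SEM = 9.068

9.068


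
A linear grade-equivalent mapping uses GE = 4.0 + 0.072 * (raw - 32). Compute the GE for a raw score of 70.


raw - median = 70 - 32 = 38
slope * diff = 0.072 * 38 = 2.736
GE = 4.0 + 2.736
GE = 6.736

6.736


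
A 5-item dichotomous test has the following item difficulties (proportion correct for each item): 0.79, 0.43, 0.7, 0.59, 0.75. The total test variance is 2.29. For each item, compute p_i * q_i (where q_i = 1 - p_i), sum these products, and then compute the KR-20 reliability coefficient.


For each item, compute p_i * q_i:
  Item 1: 0.79 * 0.21 = 0.1659
  Item 2: 0.43 * 0.57 = 0.2451
  Item 3: 0.7 * 0.3 = 0.21
  Item 4: 0.59 * 0.41 = 0.2419
  Item 5: 0.75 * 0.25 = 0.1875
Sum(p_i * q_i) = 0.1659 + 0.2451 + 0.21 + 0.2419 + 0.1875 = 1.0504
KR-20 = (k/(k-1)) * (1 - Sum(p_i*q_i) / Var_total)
= (5/4) * (1 - 1.0504/2.29)
= 1.25 * 0.5413
KR-20 = 0.6766

0.6766


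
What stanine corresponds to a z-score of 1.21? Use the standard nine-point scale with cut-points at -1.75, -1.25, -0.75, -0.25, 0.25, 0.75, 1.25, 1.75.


Stanine boundaries: [-1.75, -1.25, -0.75, -0.25, 0.25, 0.75, 1.25, 1.75]
z = 1.21
Check each boundary:
  z >= -1.75 -> could be stanine 2
  z >= -1.25 -> could be stanine 3
  z >= -0.75 -> could be stanine 4
  z >= -0.25 -> could be stanine 5
  z >= 0.25 -> could be stanine 6
  z >= 0.75 -> could be stanine 7
  z < 1.25
  z < 1.75
Highest qualifying boundary gives stanine = 7

7


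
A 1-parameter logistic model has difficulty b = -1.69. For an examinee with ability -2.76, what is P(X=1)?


theta - b = -2.76 - -1.69 = -1.07
exp(-(theta - b)) = exp(1.07) = 2.9154
P = 1 / (1 + 2.9154)
P = 0.2554

0.2554


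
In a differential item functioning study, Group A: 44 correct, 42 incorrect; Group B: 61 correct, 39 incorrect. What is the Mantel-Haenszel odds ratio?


Odds_A = 44/42 = 1.0476
Odds_B = 61/39 = 1.5641
OR = Odds_A / Odds_B = 1.0476 / 1.5641
Exactly, OR = (44 * 39) / (42 * 61) = 1716 / 2562
OR = 0.6698

0.6698


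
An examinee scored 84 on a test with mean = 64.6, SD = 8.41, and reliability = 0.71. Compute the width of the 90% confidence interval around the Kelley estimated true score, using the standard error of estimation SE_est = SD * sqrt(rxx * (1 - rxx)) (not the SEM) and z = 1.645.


True score estimate = 0.71*84 + 0.29*64.6 = 78.374
SE_est = SD * sqrt(rxx * (1 - rxx)) = 8.41 * sqrt(0.71 * 0.29) = 8.41 * sqrt(0.2059) = 3.816139
CI = T_est +/- z * SE_est, so width = 2 * z * SE_est = 2 * 1.645 * 3.816139
Width = 12.5551

12.5551


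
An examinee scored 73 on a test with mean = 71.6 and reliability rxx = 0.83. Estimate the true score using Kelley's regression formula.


T_est = rxx * X + (1 - rxx) * mean
T_est = 0.83 * 73 + 0.17 * 71.6
T_est = 60.59 + 12.172
T_est = 72.762

72.762


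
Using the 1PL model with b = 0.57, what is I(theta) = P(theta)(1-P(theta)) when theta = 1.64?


P = 1/(1+exp(-(1.64-0.57))) = 0.7446
I = P*(1-P) = 0.7446 * 0.2554
I = 0.1902

0.1902


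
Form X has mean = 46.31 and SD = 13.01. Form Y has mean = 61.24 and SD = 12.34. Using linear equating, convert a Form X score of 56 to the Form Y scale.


slope = SD_Y / SD_X = 12.34 / 13.01 ~ 0.9485
intercept = mean_Y - slope * mean_X = 61.24 - (12.34 / 13.01) * 46.31 ~ 17.3149
Y = slope * X + intercept. To avoid rounding drift from the rounded slope/intercept, evaluate the equivalent form Y = mean_Y + SD_Y * (X - mean_X) / SD_X at full precision:
Y = 61.24 + 12.34 * (56 - 46.31) / 13.01
Y = 61.24 + 12.34 * 9.69 / 13.01
Y = 61.24 + 119.5746 / 13.01
Y = 61.24 + 9.191
Y = 70.431

70.431


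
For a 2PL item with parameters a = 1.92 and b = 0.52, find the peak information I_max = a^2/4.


For 2PL, max info at theta = b = 0.52
I_max = a^2 / 4 = 1.92^2 / 4
= 3.6864 / 4
I_max = 0.9216

0.9216


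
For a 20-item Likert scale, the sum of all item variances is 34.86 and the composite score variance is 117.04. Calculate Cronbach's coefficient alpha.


alpha = (k/(k-1)) * (1 - sum(si^2)/s_total^2)
= (20/19) * (1 - 34.86/117.04)
alpha = 0.7391

0.7391


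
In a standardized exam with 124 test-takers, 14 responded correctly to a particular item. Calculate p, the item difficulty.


Item difficulty p = number correct / total examinees
p = 14 / 124
p = 0.1129

0.1129


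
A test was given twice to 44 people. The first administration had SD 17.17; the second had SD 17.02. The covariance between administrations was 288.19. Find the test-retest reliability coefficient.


r = cov(X,Y) / (SD_X * SD_Y)
r = 288.19 / (17.17 * 17.02)
r = 288.19 / 292.2334
r = 0.9862

0.9862


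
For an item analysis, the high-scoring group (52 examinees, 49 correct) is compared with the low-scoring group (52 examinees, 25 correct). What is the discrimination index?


p_upper = 49/52 = 0.9423
p_lower = 25/52 = 0.4808
D = 0.9423 - 0.4808 = 0.4615

0.4615


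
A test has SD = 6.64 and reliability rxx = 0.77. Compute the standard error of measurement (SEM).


SEM = SD * sqrt(1 - rxx)
SEM = 6.64 * sqrt(1 - 0.77)
SEM = 6.64 * sqrt(0.23) = 6.64 * 0.479583
SEM = 3.1844

3.1844


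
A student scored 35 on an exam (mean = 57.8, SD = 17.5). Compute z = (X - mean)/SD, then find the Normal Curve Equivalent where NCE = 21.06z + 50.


z = (X - mean) / SD = (35 - 57.8) / 17.5
z = -22.8 / 17.5
z = -1.3029
NCE = NCE = 21.06z + 50
Carry z at full precision (z = -22.8 / 17.5) into the conversion:
NCE = 21.06 * (-22.8 / 17.5) + 50 = -480.168 / 17.5 + 50
NCE = -27.4382 + 50
NCE = 22.5618

22.5618


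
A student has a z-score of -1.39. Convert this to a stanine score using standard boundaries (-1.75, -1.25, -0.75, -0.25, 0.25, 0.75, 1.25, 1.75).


Stanine boundaries: [-1.75, -1.25, -0.75, -0.25, 0.25, 0.75, 1.25, 1.75]
z = -1.39
Check each boundary:
  z >= -1.75 -> could be stanine 2
  z < -1.25
  z < -0.75
  z < -0.25
  z < 0.25
  z < 0.75
  z < 1.25
  z < 1.75
Highest qualifying boundary gives stanine = 2

2


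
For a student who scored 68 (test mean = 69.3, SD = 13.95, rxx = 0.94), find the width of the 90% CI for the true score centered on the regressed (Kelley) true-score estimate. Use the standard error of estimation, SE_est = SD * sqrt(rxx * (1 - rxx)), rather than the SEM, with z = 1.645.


True score estimate = 0.94*68 + 0.06*69.3 = 68.078
SE_est = SD * sqrt(rxx * (1 - rxx)) = 13.95 * sqrt(0.94 * 0.06) = 13.95 * sqrt(0.0564) = 3.312941
CI = T_est +/- z * SE_est, so width = 2 * z * SE_est = 2 * 1.645 * 3.312941
Width = 10.8996

10.8996


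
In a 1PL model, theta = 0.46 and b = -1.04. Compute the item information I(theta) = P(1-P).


P = 1/(1+exp(-(0.46--1.04))) = 0.8176
I = P*(1-P) = 0.8176 * 0.1824
I = 0.1491

0.1491


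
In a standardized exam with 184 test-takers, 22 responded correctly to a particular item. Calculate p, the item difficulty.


Item difficulty p = number correct / total examinees
p = 22 / 184
p = 0.1196

0.1196


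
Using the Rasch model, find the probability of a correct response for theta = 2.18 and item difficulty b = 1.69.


theta - b = 2.18 - 1.69 = 0.49
exp(-(theta - b)) = exp(-0.49) = 0.6126
P = 1 / (1 + 0.6126)
P = 0.6201

0.6201


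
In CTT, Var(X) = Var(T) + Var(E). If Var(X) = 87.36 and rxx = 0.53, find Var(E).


var_true = rxx * var_obs = 0.53 * 87.36 = 46.3008
var_error = var_obs - var_true
var_error = 87.36 - 46.3008
var_error = 41.0592

41.0592


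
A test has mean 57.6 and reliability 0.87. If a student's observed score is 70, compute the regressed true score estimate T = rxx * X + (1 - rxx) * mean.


T_est = rxx * X + (1 - rxx) * mean
T_est = 0.87 * 70 + 0.13 * 57.6
T_est = 60.9 + 7.488
T_est = 68.388

68.388


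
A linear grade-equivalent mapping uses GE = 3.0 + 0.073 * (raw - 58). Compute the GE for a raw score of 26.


raw - median = 26 - 58 = -32
slope * diff = 0.073 * -32 = -2.336
GE = 3.0 + -2.336
GE = 0.664

0.664


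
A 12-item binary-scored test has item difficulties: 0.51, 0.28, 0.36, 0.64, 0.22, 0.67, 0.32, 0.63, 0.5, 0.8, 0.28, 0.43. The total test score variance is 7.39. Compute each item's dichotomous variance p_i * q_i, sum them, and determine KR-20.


For each item, compute p_i * q_i:
  Item 1: 0.51 * 0.49 = 0.2499
  Item 2: 0.28 * 0.72 = 0.2016
  Item 3: 0.36 * 0.64 = 0.2304
  Item 4: 0.64 * 0.36 = 0.2304
  Item 5: 0.22 * 0.78 = 0.1716
  Item 6: 0.67 * 0.33 = 0.2211
  Item 7: 0.32 * 0.68 = 0.2176
  Item 8: 0.63 * 0.37 = 0.2331
  Item 9: 0.5 * 0.5 = 0.25
  Item 10: 0.8 * 0.2 = 0.16
  Item 11: 0.28 * 0.72 = 0.2016
  Item 12: 0.43 * 0.57 = 0.2451
Sum(p_i * q_i) = 0.2499 + 0.2016 + 0.2304 + 0.2304 + 0.1716 + 0.2211 + 0.2176 + 0.2331 + 0.25 + 0.16 + 0.2016 + 0.2451 = 2.6124
KR-20 = (k/(k-1)) * (1 - Sum(p_i*q_i) / Var_total)
= (12/11) * (1 - 2.6124/7.39)
= 1.0909 * 0.6465
KR-20 = 0.7053

0.7053


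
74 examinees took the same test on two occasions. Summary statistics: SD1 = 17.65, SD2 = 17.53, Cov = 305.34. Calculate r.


r = cov(X,Y) / (SD_X * SD_Y)
r = 305.34 / (17.65 * 17.53)
r = 305.34 / 309.4045
r = 0.9869

0.9869


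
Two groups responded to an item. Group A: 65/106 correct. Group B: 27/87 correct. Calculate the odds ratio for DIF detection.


Odds_A = 65/41 = 1.5854
Odds_B = 27/60 = 0.45
OR = Odds_A / Odds_B = 1.5854 / 0.45
Exactly, OR = (65 * 60) / (41 * 27) = 3900 / 1107
OR = 3.523

3.523


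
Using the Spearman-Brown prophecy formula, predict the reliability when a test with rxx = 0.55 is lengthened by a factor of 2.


r_new = (n * rxx) / (1 + (n-1) * rxx)
r_new = (2 * 0.55) / (1 + 1 * 0.55)
r_new = 1.1 / 1.55
r_new = 0.7097

0.7097


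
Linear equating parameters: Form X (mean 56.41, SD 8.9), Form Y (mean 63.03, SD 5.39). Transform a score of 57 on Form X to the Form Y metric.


slope = SD_Y / SD_X = 5.39 / 8.9 ~ 0.6056
intercept = mean_Y - slope * mean_X = 63.03 - (5.39 / 8.9) * 56.41 ~ 28.8671
Y = slope * X + intercept. To avoid rounding drift from the rounded slope/intercept, evaluate the equivalent form Y = mean_Y + SD_Y * (X - mean_X) / SD_X at full precision:
Y = 63.03 + 5.39 * (57 - 56.41) / 8.9
Y = 63.03 + 5.39 * 0.59 / 8.9
Y = 63.03 + 3.1801 / 8.9
Y = 63.03 + 0.3573
Y = 63.3873

63.3873


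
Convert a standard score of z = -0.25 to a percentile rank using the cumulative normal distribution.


CDF(z) = 0.5 * (1 + erf(z/sqrt(2)))
erf(-0.1768) = -0.1974
CDF = 0.4013
Percentile rank = 0.4013 * 100 = 40.13

40.13


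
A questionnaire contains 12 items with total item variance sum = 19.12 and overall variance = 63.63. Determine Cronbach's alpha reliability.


alpha = (k/(k-1)) * (1 - sum(si^2)/s_total^2)
= (12/11) * (1 - 19.12/63.63)
alpha = 0.7631

0.7631


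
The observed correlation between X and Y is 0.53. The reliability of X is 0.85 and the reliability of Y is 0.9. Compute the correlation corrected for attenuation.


r_corrected = rxy / sqrt(rxx * ryy)
= 0.53 / sqrt(0.85 * 0.9)
= 0.53 / sqrt(0.765)
= 0.53 / 0.874643
r_corrected = 0.606

0.606


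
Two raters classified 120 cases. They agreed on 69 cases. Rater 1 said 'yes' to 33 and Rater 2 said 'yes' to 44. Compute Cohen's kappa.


P_o = 69/120 = 0.575
P_e = (33*44 + 87*76) / 14400 = 0.56
kappa = (P_o - P_e) / (1 - P_e)
kappa = (0.575 - 0.56) / (1 - 0.56)
kappa = 0.0341

0.0341


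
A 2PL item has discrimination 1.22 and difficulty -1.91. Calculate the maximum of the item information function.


For 2PL, max info at theta = b = -1.91
I_max = a^2 / 4 = 1.22^2 / 4
= 1.4884 / 4
I_max = 0.3721

0.3721


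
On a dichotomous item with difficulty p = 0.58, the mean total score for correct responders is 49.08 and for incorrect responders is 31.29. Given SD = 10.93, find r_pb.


q = 1 - p = 0.42
rpb = ((M1 - M0) / SD) * sqrt(p * q)
rpb = ((49.08 - 31.29) / 10.93) * sqrt(0.58 * 0.42)
rpb = 0.8033

0.8033


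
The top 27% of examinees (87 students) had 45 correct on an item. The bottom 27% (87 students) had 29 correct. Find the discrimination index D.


p_upper = 45/87 = 0.5172
p_lower = 29/87 = 0.3333
D = 0.5172 - 0.3333 = 0.1839

0.1839


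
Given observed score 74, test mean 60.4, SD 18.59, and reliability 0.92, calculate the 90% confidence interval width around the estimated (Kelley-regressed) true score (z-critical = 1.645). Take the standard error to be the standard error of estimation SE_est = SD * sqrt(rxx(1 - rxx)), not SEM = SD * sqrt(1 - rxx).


True score estimate = 0.92*74 + 0.08*60.4 = 72.912
SE_est = SD * sqrt(rxx * (1 - rxx)) = 18.59 * sqrt(0.92 * 0.08) = 18.59 * sqrt(0.0736) = 5.043341
CI = T_est +/- z * SE_est, so width = 2 * z * SE_est = 2 * 1.645 * 5.043341
Width = 16.5926

16.5926


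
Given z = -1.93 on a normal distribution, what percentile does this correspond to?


CDF(z) = 0.5 * (1 + erf(z/sqrt(2)))
erf(-1.3647) = -0.9464
CDF = 0.0268
Percentile rank = 0.0268 * 100 = 2.68

2.68


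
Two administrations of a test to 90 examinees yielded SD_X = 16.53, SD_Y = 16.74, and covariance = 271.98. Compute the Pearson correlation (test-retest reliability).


r = cov(X,Y) / (SD_X * SD_Y)
r = 271.98 / (16.53 * 16.74)
r = 271.98 / 276.7122
r = 0.9829

0.9829


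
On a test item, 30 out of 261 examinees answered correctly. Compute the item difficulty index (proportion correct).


Item difficulty p = number correct / total examinees
p = 30 / 261
p = 0.1149

0.1149


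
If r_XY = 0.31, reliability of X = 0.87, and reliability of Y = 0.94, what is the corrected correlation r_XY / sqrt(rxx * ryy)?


r_corrected = rxy / sqrt(rxx * ryy)
= 0.31 / sqrt(0.87 * 0.94)
= 0.31 / sqrt(0.8178)
= 0.31 / 0.904323
r_corrected = 0.3428

0.3428


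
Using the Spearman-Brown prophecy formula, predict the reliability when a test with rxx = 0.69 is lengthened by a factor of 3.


r_new = (n * rxx) / (1 + (n-1) * rxx)
r_new = (3 * 0.69) / (1 + 2 * 0.69)
r_new = 2.07 / 2.38
r_new = 0.8697

0.8697


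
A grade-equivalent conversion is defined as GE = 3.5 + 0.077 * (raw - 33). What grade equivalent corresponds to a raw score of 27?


raw - median = 27 - 33 = -6
slope * diff = 0.077 * -6 = -0.462
GE = 3.5 + -0.462
GE = 3.038

3.038


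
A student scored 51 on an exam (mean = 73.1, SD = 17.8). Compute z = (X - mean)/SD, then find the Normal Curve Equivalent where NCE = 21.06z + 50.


z = (X - mean) / SD = (51 - 73.1) / 17.8
z = -22.1 / 17.8
z = -1.2416
NCE = NCE = 21.06z + 50
Carry z at full precision (z = -22.1 / 17.8) into the conversion:
NCE = 21.06 * (-22.1 / 17.8) + 50 = -465.426 / 17.8 + 50
NCE = -26.1475 + 50
NCE = 23.8525

23.8525


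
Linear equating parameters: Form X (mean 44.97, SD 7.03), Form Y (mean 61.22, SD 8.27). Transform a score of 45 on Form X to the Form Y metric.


slope = SD_Y / SD_X = 8.27 / 7.03 ~ 1.1764
intercept = mean_Y - slope * mean_X = 61.22 - (8.27 / 7.03) * 44.97 ~ 8.3179
Y = slope * X + intercept. To avoid rounding drift from the rounded slope/intercept, evaluate the equivalent form Y = mean_Y + SD_Y * (X - mean_X) / SD_X at full precision:
Y = 61.22 + 8.27 * (45 - 44.97) / 7.03
Y = 61.22 + 8.27 * 0.03 / 7.03
Y = 61.22 + 0.2481 / 7.03
Y = 61.22 + 0.0353
Y = 61.2553

61.2553


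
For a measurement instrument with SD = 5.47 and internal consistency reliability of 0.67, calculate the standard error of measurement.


SEM = SD * sqrt(1 - rxx)
SEM = 5.47 * sqrt(1 - 0.67)
SEM = 5.47 * sqrt(0.33) = 5.47 * 0.574456
SEM = 3.1423

3.1423


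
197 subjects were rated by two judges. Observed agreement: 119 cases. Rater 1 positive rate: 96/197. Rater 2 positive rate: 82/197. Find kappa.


P_o = 119/197 = 0.604061
P_e = (96*82 + 101*115) / 38809 = 0.502126
kappa = (P_o - P_e) / (1 - P_e)
kappa = (0.604061 - 0.502126) / (1 - 0.502126)
kappa = 0.2047

0.2047


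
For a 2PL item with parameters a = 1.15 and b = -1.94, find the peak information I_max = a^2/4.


For 2PL, max info at theta = b = -1.94
I_max = a^2 / 4 = 1.15^2 / 4
= 1.3225 / 4
I_max = 0.3306

0.3306


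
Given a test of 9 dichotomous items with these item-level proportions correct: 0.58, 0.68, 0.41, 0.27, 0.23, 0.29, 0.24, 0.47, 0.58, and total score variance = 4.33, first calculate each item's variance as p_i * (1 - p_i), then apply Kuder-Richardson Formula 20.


For each item, compute p_i * q_i:
  Item 1: 0.58 * 0.42 = 0.2436
  Item 2: 0.68 * 0.32 = 0.2176
  Item 3: 0.41 * 0.59 = 0.2419
  Item 4: 0.27 * 0.73 = 0.1971
  Item 5: 0.23 * 0.77 = 0.1771
  Item 6: 0.29 * 0.71 = 0.2059
  Item 7: 0.24 * 0.76 = 0.1824
  Item 8: 0.47 * 0.53 = 0.2491
  Item 9: 0.58 * 0.42 = 0.2436
Sum(p_i * q_i) = 0.2436 + 0.2176 + 0.2419 + 0.1971 + 0.1771 + 0.2059 + 0.1824 + 0.2491 + 0.2436 = 1.9583
KR-20 = (k/(k-1)) * (1 - Sum(p_i*q_i) / Var_total)
= (9/8) * (1 - 1.9583/4.33)
= 1.125 * 0.5477
KR-20 = 0.6162

0.6162


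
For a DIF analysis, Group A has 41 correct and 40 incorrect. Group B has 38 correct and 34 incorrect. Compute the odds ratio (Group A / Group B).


Odds_A = 41/40 = 1.025
Odds_B = 38/34 = 1.1176
OR = Odds_A / Odds_B = 1.025 / 1.1176
Exactly, OR = (41 * 34) / (40 * 38) = 1394 / 1520
OR = 0.9171

0.9171


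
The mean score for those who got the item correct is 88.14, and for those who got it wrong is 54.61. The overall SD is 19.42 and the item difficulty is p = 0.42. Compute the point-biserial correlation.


q = 1 - p = 0.58
rpb = ((M1 - M0) / SD) * sqrt(p * q)
rpb = ((88.14 - 54.61) / 19.42) * sqrt(0.42 * 0.58)
rpb = 0.8522

0.8522


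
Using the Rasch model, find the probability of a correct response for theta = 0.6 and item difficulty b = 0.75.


theta - b = 0.6 - 0.75 = -0.15
exp(-(theta - b)) = exp(0.15) = 1.1618
P = 1 / (1 + 1.1618)
P = 0.4626

0.4626


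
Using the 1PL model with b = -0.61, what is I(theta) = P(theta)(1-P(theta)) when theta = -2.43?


P = 1/(1+exp(-(-2.43--0.61))) = 0.1394
I = P*(1-P) = 0.1394 * 0.8606
I = 0.12

0.12


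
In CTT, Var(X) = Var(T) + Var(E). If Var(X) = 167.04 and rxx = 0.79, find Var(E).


var_true = rxx * var_obs = 0.79 * 167.04 = 131.9616
var_error = var_obs - var_true
var_error = 167.04 - 131.9616
var_error = 35.0784

35.0784


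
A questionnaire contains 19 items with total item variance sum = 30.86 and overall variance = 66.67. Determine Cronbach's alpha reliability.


alpha = (k/(k-1)) * (1 - sum(si^2)/s_total^2)
= (19/18) * (1 - 30.86/66.67)
alpha = 0.567

0.567


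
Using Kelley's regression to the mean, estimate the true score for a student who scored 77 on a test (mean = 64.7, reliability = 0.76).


T_est = rxx * X + (1 - rxx) * mean
T_est = 0.76 * 77 + 0.24 * 64.7
T_est = 58.52 + 15.528
T_est = 74.048

74.048


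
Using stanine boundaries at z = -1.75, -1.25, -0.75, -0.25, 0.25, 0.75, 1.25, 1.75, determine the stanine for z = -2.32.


Stanine boundaries: [-1.75, -1.25, -0.75, -0.25, 0.25, 0.75, 1.25, 1.75]
z = -2.32
Check each boundary:
  z < -1.75
  z < -1.25
  z < -0.75
  z < -0.25
  z < 0.25
  z < 0.75
  z < 1.25
  z < 1.75
Highest qualifying boundary gives stanine = 1

1
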